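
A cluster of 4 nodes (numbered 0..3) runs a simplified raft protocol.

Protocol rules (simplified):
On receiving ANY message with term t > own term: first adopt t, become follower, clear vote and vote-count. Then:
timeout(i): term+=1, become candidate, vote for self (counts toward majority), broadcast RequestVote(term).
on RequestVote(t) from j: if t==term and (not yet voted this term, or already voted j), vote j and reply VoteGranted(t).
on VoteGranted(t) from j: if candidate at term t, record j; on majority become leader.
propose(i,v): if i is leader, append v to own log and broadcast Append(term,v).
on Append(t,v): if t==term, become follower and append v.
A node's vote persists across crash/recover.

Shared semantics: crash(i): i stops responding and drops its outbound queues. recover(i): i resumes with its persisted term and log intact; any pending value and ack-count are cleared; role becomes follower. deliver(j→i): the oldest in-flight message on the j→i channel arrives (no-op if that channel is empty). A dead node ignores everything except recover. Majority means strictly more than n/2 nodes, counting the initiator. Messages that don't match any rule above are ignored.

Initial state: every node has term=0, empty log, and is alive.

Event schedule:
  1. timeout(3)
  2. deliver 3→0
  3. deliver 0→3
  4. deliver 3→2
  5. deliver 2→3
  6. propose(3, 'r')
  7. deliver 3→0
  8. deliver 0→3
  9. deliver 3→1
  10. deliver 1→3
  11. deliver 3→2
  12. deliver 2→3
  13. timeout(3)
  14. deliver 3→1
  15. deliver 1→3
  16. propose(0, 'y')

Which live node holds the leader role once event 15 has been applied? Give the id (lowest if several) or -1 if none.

e1 timeout(3): 3[cand,t=1,-]
e2 deliver 3→0: 0[foll,t=1,-]
e3 deliver 0→3: ·
e4 deliver 3→2: 2[foll,t=1,-]
e5 deliver 2→3: 3[lead,t=1,-]
e6 propose(3,'r'): 3[lead,t=1,r]
e7 deliver 3→0: 0[foll,t=1,r]
e8 deliver 0→3: ·
e9 deliver 3→1: 1[foll,t=1,-]
e10 deliver 1→3: ·
e11 deliver 3→2: 2[foll,t=1,r]
e12 deliver 2→3: ·
e13 timeout(3): 3[cand,t=2,r]
e14 deliver 3→1: 1[foll,t=1,r]
e15 deliver 1→3: ·

-1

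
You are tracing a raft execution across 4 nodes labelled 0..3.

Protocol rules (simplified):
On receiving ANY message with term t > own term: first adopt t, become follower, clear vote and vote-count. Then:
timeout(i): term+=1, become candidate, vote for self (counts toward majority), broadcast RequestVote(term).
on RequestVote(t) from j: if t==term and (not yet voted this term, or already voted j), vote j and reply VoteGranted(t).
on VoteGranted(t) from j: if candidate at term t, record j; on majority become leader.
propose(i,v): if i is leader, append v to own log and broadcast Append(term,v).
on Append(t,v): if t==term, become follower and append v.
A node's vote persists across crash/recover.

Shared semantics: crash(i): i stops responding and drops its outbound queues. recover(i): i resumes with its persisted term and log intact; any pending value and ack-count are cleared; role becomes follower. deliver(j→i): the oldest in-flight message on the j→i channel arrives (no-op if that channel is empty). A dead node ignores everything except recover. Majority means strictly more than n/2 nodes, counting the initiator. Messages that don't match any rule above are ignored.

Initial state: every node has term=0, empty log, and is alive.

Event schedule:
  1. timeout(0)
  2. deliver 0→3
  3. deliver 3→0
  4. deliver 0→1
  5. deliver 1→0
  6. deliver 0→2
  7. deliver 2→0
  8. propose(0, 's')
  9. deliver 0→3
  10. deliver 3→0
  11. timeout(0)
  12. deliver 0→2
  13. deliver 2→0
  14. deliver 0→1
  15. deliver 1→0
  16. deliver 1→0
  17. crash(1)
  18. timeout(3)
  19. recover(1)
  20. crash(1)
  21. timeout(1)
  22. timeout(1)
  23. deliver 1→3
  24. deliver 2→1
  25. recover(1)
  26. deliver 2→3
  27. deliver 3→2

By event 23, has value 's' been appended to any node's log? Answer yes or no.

after 1 — timeout(0): n0:cand/t1/[-]
after 2 — deliver 0→3: n3:foll/t1/[-]
after 3 — deliver 3→0: ·
after 4 — deliver 0→1: n1:foll/t1/[-]
after 5 — deliver 1→0: n0:lead/t1/[-]
after 6 — deliver 0→2: n2:foll/t1/[-]
after 7 — deliver 2→0: ·
after 8 — propose(0,'s'): n0:lead/t1/[s]
after 9 — deliver 0→3: n3:foll/t1/[s]
after 10 — deliver 3→0: ·
after 11 — timeout(0): n0:cand/t2/[s]
after 12 — deliver 0→2: n2:foll/t1/[s]
after 13 — deliver 2→0: ·
after 14 — deliver 0→1: n1:foll/t1/[s]
after 15 — deliver 1→0: ·
after 16 — deliver 1→0: ·
after 17 — crash(1): n1:✗foll/t1/[s]
after 18 — timeout(3): n3:cand/t2/[s]
after 19 — recover(1): n1:foll/t1/[s]
after 20 — crash(1): n1:✗foll/t1/[s]
after 21 — timeout(1): ·
after 22 — timeout(1): ·
after 23 — deliver 1→3: ·

yes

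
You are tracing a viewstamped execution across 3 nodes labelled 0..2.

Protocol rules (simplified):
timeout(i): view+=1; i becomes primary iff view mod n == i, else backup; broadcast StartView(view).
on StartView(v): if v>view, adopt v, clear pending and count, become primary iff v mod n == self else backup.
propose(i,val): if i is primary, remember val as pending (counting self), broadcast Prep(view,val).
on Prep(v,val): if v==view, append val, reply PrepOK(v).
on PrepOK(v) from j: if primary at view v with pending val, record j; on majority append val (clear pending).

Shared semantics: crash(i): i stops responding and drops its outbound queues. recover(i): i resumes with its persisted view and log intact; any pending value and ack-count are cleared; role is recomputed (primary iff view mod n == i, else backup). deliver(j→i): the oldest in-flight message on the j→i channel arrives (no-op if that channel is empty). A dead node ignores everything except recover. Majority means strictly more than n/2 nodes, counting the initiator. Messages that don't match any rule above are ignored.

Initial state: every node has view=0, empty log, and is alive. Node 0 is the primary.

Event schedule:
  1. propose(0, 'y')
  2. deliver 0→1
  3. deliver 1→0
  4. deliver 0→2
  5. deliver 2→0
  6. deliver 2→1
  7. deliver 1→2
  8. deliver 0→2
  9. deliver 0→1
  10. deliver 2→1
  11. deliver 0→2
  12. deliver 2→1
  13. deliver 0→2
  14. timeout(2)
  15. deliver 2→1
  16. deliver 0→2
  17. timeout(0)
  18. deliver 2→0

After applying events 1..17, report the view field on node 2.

step 1 propose(0,'y'): —
step 2 deliver 0→1: 1={back,v=0,log=y}
step 3 deliver 1→0: 0={prim,v=0,log=y}
step 4 deliver 0→2: 2={back,v=0,log=y}
step 5 deliver 2→0: —
step 6 deliver 2→1: —
step 7 deliver 1→2: —
step 8 deliver 0→2: —
step 9 deliver 0→1: —
step 10 deliver 2→1: —
step 11 deliver 0→2: —
step 12 deliver 2→1: —
step 13 deliver 0→2: —
step 14 timeout(2): 2={back,v=1,log=y}
step 15 deliver 2→1: 1={prim,v=1,log=y}
step 16 deliver 0→2: —
step 17 timeout(0): 0={back,v=1,log=y}

1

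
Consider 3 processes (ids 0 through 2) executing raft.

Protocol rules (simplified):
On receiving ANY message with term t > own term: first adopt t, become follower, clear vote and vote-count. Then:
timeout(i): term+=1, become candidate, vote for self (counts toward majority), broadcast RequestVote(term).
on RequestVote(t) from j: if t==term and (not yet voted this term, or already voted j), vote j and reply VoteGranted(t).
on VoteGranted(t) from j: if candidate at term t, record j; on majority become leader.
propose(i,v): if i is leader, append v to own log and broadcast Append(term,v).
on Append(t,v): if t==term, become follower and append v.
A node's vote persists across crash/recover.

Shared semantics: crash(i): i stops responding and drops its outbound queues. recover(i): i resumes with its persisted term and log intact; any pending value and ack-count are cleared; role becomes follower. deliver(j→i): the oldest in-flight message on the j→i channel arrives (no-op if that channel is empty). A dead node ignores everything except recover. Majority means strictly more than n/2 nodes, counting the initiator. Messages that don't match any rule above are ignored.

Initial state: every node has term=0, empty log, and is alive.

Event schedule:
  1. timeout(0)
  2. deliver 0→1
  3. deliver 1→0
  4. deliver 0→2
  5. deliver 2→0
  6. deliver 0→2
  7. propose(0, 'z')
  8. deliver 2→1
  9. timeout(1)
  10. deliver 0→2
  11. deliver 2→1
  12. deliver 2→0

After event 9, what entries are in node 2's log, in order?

empty

step 1 timeout(0): 0={cand,t=1,log=-}
step 2 deliver 0→1: 1={foll,t=1,log=-}
step 3 deliver 1→0: 0={lead,t=1,log=-}
step 4 deliver 0→2: 2={foll,t=1,log=-}
step 5 deliver 2→0: —
step 6 deliver 0→2: —
step 7 propose(0,'z'): 0={lead,t=1,log=z}
step 8 deliver 2→1: —
step 9 timeout(1): 1={cand,t=2,log=-}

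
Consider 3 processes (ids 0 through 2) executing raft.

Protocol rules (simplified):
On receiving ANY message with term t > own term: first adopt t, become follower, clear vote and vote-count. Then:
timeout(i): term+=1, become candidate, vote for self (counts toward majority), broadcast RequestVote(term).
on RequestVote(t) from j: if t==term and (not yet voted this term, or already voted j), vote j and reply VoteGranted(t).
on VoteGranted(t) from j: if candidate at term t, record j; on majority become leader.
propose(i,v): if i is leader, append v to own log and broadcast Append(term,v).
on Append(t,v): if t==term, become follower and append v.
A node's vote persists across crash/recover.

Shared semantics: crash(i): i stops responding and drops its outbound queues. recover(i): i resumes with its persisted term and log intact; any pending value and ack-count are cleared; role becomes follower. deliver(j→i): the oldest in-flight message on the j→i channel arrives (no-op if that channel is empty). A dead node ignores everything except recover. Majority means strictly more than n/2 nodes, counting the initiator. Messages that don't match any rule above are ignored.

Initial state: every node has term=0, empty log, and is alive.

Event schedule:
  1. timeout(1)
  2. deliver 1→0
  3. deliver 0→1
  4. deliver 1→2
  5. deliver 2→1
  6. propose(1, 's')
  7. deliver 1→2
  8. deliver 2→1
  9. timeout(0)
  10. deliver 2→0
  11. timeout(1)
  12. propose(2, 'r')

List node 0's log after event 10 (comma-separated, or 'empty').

step 1 timeout(1): 1={cand,t=1,log=-}
step 2 deliver 1→0: 0={foll,t=1,log=-}
step 3 deliver 0→1: 1={lead,t=1,log=-}
step 4 deliver 1→2: 2={foll,t=1,log=-}
step 5 deliver 2→1: —
step 6 propose(1,'s'): 1={lead,t=1,log=s}
step 7 deliver 1→2: 2={foll,t=1,log=s}
step 8 deliver 2→1: —
step 9 timeout(0): 0={cand,t=2,log=-}
step 10 deliver 2→0: —

empty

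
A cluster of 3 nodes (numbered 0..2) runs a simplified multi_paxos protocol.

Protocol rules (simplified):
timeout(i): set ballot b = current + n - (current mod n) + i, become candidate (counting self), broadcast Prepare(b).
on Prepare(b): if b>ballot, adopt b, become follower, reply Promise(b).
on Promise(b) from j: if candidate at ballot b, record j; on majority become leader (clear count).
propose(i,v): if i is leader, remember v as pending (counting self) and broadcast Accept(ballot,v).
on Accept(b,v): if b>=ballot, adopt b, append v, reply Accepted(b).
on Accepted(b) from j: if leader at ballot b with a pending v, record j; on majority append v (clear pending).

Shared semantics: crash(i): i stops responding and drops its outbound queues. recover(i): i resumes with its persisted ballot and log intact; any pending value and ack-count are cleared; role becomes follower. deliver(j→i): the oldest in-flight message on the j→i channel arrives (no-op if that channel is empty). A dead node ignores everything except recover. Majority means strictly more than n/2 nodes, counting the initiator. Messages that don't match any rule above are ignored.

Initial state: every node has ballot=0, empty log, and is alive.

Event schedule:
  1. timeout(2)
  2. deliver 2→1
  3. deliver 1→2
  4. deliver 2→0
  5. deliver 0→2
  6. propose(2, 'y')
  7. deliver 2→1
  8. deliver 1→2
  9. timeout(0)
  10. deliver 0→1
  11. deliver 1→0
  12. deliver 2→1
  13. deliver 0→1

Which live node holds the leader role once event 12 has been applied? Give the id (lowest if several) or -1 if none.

0

1. timeout(2):  <2:cand b5 ->
2. deliver 2→1:  <1:foll b5 ->
3. deliver 1→2:  <2:lead b5 ->
4. deliver 2→0:  <0:foll b5 ->
5. deliver 0→2:  nop
6. propose(2,'y'):  nop
7. deliver 2→1:  <1:foll b5 y>
8. deliver 1→2:  <2:lead b5 y>
9. timeout(0):  <0:cand b6 ->
10. deliver 0→1:  <1:foll b6 y>
11. deliver 1→0:  <0:lead b6 ->
12. deliver 2→1:  nop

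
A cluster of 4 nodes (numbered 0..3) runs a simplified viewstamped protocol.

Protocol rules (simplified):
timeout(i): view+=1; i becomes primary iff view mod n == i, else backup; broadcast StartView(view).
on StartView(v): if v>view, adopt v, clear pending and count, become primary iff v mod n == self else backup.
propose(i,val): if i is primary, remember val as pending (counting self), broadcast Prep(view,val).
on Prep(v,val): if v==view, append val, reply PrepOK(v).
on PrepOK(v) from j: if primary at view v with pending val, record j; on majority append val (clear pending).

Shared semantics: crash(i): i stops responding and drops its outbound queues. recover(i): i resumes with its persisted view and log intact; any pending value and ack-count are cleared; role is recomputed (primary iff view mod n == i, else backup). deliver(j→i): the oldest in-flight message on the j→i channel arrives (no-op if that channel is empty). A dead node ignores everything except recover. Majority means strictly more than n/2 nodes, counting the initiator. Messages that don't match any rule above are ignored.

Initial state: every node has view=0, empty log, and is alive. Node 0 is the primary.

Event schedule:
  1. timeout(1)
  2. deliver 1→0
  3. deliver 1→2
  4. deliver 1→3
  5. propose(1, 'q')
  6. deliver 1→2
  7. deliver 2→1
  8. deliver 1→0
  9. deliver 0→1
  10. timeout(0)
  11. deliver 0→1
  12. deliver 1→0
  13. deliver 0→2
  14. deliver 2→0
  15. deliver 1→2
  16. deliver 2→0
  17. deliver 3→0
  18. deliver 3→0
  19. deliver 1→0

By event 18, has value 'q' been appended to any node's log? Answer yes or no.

yes

1. timeout(1):  <1:prim v1 ->
2. deliver 1→0:  <0:back v1 ->
3. deliver 1→2:  <2:back v1 ->
4. deliver 1→3:  <3:back v1 ->
5. propose(1,'q'):  nop
6. deliver 1→2:  <2:back v1 q>
7. deliver 2→1:  nop
8. deliver 1→0:  <0:back v1 q>
9. deliver 0→1:  <1:prim v1 q>
10. timeout(0):  <0:back v2 q>
11. deliver 0→1:  <1:back v2 q>
12. deliver 1→0:  nop
13. deliver 0→2:  <2:prim v2 q>
14. deliver 2→0:  nop
15. deliver 1→2:  nop
16. deliver 2→0:  nop
17. deliver 3→0:  nop
18. deliver 3→0:  nop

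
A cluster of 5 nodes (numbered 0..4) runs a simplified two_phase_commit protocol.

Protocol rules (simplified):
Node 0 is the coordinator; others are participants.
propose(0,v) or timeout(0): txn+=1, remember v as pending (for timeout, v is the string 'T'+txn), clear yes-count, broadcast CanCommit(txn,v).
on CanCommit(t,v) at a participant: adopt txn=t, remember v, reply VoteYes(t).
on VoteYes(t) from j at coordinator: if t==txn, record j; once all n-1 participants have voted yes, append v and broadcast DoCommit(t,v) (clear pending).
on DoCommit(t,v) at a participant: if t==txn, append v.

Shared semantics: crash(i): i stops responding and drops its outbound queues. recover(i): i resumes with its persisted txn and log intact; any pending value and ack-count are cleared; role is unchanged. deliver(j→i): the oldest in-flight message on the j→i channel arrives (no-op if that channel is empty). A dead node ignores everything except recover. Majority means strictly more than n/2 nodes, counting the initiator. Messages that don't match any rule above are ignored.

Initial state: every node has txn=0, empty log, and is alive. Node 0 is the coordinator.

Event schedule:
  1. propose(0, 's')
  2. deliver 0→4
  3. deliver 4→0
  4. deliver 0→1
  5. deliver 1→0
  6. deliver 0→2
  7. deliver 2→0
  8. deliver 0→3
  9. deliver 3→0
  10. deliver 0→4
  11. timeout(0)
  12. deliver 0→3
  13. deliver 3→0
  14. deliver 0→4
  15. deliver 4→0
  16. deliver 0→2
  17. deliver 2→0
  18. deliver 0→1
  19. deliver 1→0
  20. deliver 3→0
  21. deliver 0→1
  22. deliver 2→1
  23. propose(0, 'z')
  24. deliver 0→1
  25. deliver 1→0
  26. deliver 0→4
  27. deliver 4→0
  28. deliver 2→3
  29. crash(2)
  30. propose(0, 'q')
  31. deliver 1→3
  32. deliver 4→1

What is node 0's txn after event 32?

4

1. propose(0,'s'):  <0:coor t1 ->
2. deliver 0→4:  <4:part t1 ->
3. deliver 4→0:  nop
4. deliver 0→1:  <1:part t1 ->
5. deliver 1→0:  nop
6. deliver 0→2:  <2:part t1 ->
7. deliver 2→0:  nop
8. deliver 0→3:  <3:part t1 ->
9. deliver 3→0:  <0:coor t1 s>
10. deliver 0→4:  <4:part t1 s>
11. timeout(0):  <0:coor t2 s>
12. deliver 0→3:  <3:part t1 s>
13. deliver 3→0:  nop
14. deliver 0→4:  <4:part t2 s>
15. deliver 4→0:  nop
16. deliver 0→2:  <2:part t1 s>
17. deliver 2→0:  nop
18. deliver 0→1:  <1:part t1 s>
19. deliver 1→0:  nop
20. deliver 3→0:  nop
21. deliver 0→1:  <1:part t2 s>
22. deliver 2→1:  nop
23. propose(0,'z'):  <0:coor t3 s>
24. deliver 0→1:  <1:part t3 s>
25. deliver 1→0:  nop
26. deliver 0→4:  <4:part t3 s>
27. deliver 4→0:  nop
28. deliver 2→3:  nop
29. crash(2):  <2:✗part t1 s>
30. propose(0,'q'):  <0:coor t4 s>
31. deliver 1→3:  nop
32. deliver 4→1:  nop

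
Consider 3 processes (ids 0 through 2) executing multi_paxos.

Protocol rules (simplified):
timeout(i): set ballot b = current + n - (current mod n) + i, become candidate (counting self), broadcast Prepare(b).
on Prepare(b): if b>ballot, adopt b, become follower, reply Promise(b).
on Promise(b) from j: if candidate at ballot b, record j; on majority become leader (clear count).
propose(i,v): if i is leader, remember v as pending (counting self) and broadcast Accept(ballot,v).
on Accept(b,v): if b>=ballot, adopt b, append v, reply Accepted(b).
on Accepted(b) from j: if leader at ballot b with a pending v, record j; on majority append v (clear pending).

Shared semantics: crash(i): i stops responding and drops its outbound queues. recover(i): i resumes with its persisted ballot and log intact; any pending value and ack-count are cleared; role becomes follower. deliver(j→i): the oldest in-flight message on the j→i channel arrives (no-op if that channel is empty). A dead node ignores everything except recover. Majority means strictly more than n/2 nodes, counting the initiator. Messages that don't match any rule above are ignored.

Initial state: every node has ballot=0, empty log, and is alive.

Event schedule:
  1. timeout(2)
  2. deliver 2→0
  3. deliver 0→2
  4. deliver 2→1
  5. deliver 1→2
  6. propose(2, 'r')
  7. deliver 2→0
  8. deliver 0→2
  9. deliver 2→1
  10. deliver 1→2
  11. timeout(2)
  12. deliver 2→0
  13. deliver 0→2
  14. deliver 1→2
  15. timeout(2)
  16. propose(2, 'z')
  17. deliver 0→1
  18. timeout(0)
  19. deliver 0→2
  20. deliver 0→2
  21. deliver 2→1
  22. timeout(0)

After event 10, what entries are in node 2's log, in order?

r

[1] timeout(2) → N2(cand b5 [-])
[2] deliver 2→0 → N0(foll b5 [-])
[3] deliver 0→2 → N2(lead b5 [-])
[4] deliver 2→1 → N1(foll b5 [-])
[5] deliver 1→2 → ∅
[6] propose(2,'r') → ∅
[7] deliver 2→0 → N0(foll b5 [r])
[8] deliver 0→2 → N2(lead b5 [r])
[9] deliver 2→1 → N1(foll b5 [r])
[10] deliver 1→2 → ∅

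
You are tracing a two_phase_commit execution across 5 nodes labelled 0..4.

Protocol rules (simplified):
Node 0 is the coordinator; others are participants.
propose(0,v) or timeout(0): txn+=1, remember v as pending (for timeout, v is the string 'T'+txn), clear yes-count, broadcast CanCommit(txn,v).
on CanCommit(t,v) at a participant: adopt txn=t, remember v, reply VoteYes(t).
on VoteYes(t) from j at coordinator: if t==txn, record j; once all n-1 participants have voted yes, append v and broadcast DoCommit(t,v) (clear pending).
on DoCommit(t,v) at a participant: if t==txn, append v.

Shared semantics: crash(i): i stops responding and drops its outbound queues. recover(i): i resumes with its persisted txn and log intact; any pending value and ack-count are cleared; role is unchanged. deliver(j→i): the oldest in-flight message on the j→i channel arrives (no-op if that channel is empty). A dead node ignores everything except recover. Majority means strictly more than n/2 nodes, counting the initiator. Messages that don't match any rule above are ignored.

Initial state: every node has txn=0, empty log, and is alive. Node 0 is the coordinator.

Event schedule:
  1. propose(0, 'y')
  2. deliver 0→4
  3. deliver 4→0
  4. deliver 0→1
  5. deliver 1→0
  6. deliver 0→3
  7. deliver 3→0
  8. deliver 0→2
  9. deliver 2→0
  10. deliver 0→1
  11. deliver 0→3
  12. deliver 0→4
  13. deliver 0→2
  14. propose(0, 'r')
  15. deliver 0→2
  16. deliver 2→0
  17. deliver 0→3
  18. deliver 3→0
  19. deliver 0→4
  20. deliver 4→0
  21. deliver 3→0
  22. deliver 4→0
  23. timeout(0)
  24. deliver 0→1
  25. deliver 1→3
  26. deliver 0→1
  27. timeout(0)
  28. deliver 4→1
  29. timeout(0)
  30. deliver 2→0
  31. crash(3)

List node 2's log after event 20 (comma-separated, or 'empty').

y

1. propose(0,'y'):  <0:coor t1 ->
2. deliver 0→4:  <4:part t1 ->
3. deliver 4→0:  nop
4. deliver 0→1:  <1:part t1 ->
5. deliver 1→0:  nop
6. deliver 0→3:  <3:part t1 ->
7. deliver 3→0:  nop
8. deliver 0→2:  <2:part t1 ->
9. deliver 2→0:  <0:coor t1 y>
10. deliver 0→1:  <1:part t1 y>
11. deliver 0→3:  <3:part t1 y>
12. deliver 0→4:  <4:part t1 y>
13. deliver 0→2:  <2:part t1 y>
14. propose(0,'r'):  <0:coor t2 y>
15. deliver 0→2:  <2:part t2 y>
16. deliver 2→0:  nop
17. deliver 0→3:  <3:part t2 y>
18. deliver 3→0:  nop
19. deliver 0→4:  <4:part t2 y>
20. deliver 4→0:  nop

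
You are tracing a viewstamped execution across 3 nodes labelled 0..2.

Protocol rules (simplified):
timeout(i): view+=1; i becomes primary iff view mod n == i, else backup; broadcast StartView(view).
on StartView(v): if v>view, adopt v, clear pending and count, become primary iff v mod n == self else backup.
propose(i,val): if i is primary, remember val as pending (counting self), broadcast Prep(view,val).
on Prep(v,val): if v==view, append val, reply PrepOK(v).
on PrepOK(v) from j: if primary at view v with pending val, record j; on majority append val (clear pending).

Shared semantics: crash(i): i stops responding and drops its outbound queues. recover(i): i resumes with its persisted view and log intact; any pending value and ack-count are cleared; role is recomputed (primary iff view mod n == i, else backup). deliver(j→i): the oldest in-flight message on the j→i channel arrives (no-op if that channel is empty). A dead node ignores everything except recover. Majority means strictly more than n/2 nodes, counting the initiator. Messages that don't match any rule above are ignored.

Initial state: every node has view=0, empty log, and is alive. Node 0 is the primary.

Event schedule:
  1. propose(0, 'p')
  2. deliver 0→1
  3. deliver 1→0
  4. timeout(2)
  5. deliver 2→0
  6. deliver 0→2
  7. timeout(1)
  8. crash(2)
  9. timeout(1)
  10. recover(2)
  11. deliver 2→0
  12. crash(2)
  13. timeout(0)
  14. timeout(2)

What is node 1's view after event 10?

step 1 propose(0,'p'): —
step 2 deliver 0→1: 1={back,v=0,log=p}
step 3 deliver 1→0: 0={prim,v=0,log=p}
step 4 timeout(2): 2={back,v=1,log=-}
step 5 deliver 2→0: 0={back,v=1,log=p}
step 6 deliver 0→2: —
step 7 timeout(1): 1={prim,v=1,log=p}
step 8 crash(2): 2={✗back,v=1,log=-}
step 9 timeout(1): 1={back,v=2,log=p}
step 10 recover(2): 2={back,v=1,log=-}

2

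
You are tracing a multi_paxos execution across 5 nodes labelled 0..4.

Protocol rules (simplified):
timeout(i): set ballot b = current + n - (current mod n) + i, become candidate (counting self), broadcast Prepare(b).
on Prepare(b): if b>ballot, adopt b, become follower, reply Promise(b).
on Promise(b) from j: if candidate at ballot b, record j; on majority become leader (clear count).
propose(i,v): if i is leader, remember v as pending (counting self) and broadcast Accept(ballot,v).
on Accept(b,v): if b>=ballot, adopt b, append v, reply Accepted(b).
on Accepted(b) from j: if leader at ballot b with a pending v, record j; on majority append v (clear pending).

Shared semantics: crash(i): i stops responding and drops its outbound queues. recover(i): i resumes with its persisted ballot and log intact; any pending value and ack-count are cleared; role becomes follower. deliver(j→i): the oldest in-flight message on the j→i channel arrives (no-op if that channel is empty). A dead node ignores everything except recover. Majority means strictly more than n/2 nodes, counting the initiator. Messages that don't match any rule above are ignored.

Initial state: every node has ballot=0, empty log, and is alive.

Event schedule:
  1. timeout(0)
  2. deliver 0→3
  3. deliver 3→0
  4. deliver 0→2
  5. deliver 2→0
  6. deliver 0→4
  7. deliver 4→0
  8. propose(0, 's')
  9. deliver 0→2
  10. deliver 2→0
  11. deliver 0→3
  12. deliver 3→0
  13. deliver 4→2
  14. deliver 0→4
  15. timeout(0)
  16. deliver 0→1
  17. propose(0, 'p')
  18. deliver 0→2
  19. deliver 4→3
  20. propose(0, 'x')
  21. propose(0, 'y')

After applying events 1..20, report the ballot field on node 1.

1. timeout(0):  <0:cand b5 ->
2. deliver 0→3:  <3:foll b5 ->
3. deliver 3→0:  nop
4. deliver 0→2:  <2:foll b5 ->
5. deliver 2→0:  <0:lead b5 ->
6. deliver 0→4:  <4:foll b5 ->
7. deliver 4→0:  nop
8. propose(0,'s'):  nop
9. deliver 0→2:  <2:foll b5 s>
10. deliver 2→0:  nop
11. deliver 0→3:  <3:foll b5 s>
12. deliver 3→0:  <0:lead b5 s>
13. deliver 4→2:  nop
14. deliver 0→4:  <4:foll b5 s>
15. timeout(0):  <0:cand b10 s>
16. deliver 0→1:  <1:foll b5 ->
17. propose(0,'p'):  nop
18. deliver 0→2:  <2:foll b10 s>
19. deliver 4→3:  nop
20. propose(0,'x'):  nop

5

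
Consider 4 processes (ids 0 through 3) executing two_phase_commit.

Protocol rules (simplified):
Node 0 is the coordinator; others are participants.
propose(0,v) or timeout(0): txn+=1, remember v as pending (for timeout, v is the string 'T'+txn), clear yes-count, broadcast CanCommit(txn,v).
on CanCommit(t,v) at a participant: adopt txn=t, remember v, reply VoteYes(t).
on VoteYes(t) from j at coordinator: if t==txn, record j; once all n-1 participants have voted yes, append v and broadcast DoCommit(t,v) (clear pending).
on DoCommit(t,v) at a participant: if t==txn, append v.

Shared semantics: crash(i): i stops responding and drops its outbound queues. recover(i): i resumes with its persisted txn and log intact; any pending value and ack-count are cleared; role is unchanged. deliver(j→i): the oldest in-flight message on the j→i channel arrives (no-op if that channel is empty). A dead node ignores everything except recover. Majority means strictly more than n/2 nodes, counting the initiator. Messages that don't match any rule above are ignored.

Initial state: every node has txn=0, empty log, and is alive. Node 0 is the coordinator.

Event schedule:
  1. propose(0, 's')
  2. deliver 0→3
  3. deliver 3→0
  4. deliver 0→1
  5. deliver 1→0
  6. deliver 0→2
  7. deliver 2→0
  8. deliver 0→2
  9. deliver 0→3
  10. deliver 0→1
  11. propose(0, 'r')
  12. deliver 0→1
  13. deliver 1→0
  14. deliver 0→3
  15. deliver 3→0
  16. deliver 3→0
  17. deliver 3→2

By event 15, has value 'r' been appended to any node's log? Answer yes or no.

[1] propose(0,'s') → N0(coor t1 [-])
[2] deliver 0→3 → N3(part t1 [-])
[3] deliver 3→0 → ∅
[4] deliver 0→1 → N1(part t1 [-])
[5] deliver 1→0 → ∅
[6] deliver 0→2 → N2(part t1 [-])
[7] deliver 2→0 → N0(coor t1 [s])
[8] deliver 0→2 → N2(part t1 [s])
[9] deliver 0→3 → N3(part t1 [s])
[10] deliver 0→1 → N1(part t1 [s])
[11] propose(0,'r') → N0(coor t2 [s])
[12] deliver 0→1 → N1(part t2 [s])
[13] deliver 1→0 → ∅
[14] deliver 0→3 → N3(part t2 [s])
[15] deliver 3→0 → ∅

no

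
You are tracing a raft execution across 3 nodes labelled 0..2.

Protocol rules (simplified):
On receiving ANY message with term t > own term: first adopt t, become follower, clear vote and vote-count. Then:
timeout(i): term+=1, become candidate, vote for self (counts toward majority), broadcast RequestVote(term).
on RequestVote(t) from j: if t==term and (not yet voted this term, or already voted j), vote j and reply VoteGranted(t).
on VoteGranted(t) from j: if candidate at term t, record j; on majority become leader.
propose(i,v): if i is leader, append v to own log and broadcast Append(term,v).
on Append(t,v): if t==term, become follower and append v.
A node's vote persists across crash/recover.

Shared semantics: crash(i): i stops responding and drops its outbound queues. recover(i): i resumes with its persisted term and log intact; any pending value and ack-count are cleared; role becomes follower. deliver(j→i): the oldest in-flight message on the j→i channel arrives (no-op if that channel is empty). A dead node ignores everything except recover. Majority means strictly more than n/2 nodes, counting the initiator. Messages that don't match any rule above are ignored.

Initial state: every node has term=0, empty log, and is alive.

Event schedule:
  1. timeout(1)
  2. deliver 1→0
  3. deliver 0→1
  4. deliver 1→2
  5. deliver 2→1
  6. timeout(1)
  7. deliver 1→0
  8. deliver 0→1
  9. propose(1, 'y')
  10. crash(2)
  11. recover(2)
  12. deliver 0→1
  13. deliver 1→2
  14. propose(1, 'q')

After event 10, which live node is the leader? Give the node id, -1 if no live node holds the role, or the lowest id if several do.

after 1 — timeout(1): n1:cand/t1/[-]
after 2 — deliver 1→0: n0:foll/t1/[-]
after 3 — deliver 0→1: n1:lead/t1/[-]
after 4 — deliver 1→2: n2:foll/t1/[-]
after 5 — deliver 2→1: ·
after 6 — timeout(1): n1:cand/t2/[-]
after 7 — deliver 1→0: n0:foll/t2/[-]
after 8 — deliver 0→1: n1:lead/t2/[-]
after 9 — propose(1,'y'): n1:lead/t2/[y]
after 10 — crash(2): n2:✗foll/t1/[-]

1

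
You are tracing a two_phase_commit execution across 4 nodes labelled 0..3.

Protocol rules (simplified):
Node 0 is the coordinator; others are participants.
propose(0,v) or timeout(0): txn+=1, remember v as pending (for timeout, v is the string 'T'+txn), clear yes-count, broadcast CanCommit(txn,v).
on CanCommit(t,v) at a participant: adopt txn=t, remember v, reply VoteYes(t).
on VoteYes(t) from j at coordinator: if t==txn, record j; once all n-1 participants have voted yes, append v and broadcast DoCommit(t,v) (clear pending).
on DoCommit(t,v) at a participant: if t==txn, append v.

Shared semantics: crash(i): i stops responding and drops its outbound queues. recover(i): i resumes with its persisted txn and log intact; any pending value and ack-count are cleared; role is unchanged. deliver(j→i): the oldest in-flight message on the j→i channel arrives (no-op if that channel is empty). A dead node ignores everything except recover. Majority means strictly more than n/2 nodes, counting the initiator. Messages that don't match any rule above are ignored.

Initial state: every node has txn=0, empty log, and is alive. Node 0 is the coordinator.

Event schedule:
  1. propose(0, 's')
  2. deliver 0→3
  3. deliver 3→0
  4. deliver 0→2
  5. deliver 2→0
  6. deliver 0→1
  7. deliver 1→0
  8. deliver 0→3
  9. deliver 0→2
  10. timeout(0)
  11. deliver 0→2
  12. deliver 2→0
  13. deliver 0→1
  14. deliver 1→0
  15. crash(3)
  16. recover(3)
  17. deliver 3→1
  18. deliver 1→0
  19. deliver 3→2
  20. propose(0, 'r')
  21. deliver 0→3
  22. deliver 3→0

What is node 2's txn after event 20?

2

1. propose(0,'s'):  <0:coor t1 ->
2. deliver 0→3:  <3:part t1 ->
3. deliver 3→0:  nop
4. deliver 0→2:  <2:part t1 ->
5. deliver 2→0:  nop
6. deliver 0→1:  <1:part t1 ->
7. deliver 1→0:  <0:coor t1 s>
8. deliver 0→3:  <3:part t1 s>
9. deliver 0→2:  <2:part t1 s>
10. timeout(0):  <0:coor t2 s>
11. deliver 0→2:  <2:part t2 s>
12. deliver 2→0:  nop
13. deliver 0→1:  <1:part t1 s>
14. deliver 1→0:  nop
15. crash(3):  <3:✗part t1 s>
16. recover(3):  <3:part t1 s>
17. deliver 3→1:  nop
18. deliver 1→0:  nop
19. deliver 3→2:  nop
20. propose(0,'r'):  <0:coor t3 s>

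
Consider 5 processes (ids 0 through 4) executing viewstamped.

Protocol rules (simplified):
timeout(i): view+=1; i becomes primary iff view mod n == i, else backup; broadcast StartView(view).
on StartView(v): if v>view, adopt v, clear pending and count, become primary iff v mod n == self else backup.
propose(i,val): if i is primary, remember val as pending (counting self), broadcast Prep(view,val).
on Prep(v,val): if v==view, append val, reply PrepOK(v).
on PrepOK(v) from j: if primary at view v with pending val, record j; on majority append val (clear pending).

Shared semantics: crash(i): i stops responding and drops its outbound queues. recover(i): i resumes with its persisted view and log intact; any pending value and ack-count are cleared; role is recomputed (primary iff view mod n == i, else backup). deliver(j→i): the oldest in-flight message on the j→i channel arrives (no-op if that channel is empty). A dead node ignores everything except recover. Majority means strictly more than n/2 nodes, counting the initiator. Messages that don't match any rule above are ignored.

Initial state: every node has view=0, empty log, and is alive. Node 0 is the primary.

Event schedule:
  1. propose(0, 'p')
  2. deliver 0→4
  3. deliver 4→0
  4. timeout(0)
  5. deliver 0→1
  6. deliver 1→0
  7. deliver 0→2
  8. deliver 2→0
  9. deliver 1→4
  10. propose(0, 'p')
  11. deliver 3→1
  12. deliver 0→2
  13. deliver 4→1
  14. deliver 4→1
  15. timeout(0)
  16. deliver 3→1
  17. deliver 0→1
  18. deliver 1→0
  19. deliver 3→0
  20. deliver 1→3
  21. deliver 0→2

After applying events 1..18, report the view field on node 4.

[1] propose(0,'p') → ∅
[2] deliver 0→4 → N4(back v0 [p])
[3] deliver 4→0 → ∅
[4] timeout(0) → N0(back v1 [-])
[5] deliver 0→1 → N1(back v0 [p])
[6] deliver 1→0 → ∅
[7] deliver 0→2 → N2(back v0 [p])
[8] deliver 2→0 → ∅
[9] deliver 1→4 → ∅
[10] propose(0,'p') → ∅
[11] deliver 3→1 → ∅
[12] deliver 0→2 → N2(back v1 [p])
[13] deliver 4→1 → ∅
[14] deliver 4→1 → ∅
[15] timeout(0) → N0(back v2 [-])
[16] deliver 3→1 → ∅
[17] deliver 0→1 → N1(prim v1 [p])
[18] deliver 1→0 → ∅

0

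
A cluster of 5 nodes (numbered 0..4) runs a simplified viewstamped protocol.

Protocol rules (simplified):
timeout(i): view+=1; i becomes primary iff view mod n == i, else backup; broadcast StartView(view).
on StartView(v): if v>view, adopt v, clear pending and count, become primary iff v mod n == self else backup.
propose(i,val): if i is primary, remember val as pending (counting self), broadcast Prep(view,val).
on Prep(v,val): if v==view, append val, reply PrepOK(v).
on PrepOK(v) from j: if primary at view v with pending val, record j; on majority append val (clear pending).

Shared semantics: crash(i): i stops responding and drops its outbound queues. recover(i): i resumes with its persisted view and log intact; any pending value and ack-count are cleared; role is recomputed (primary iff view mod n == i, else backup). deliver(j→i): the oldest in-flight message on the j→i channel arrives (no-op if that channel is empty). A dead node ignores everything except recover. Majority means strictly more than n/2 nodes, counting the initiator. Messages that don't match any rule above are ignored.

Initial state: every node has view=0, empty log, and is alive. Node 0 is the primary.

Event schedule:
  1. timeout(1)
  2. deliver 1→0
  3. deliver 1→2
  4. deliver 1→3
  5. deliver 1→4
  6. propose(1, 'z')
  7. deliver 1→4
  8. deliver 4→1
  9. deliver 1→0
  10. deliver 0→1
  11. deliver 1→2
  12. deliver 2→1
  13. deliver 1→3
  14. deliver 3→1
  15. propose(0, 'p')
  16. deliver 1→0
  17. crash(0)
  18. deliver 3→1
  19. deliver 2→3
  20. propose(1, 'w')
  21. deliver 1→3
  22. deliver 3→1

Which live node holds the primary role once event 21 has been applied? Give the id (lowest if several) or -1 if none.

1

step 1 timeout(1): 1={prim,v=1,log=-}
step 2 deliver 1→0: 0={back,v=1,log=-}
step 3 deliver 1→2: 2={back,v=1,log=-}
step 4 deliver 1→3: 3={back,v=1,log=-}
step 5 deliver 1→4: 4={back,v=1,log=-}
step 6 propose(1,'z'): —
step 7 deliver 1→4: 4={back,v=1,log=z}
step 8 deliver 4→1: —
step 9 deliver 1→0: 0={back,v=1,log=z}
step 10 deliver 0→1: 1={prim,v=1,log=z}
step 11 deliver 1→2: 2={back,v=1,log=z}
step 12 deliver 2→1: —
step 13 deliver 1→3: 3={back,v=1,log=z}
step 14 deliver 3→1: —
step 15 propose(0,'p'): —
step 16 deliver 1→0: —
step 17 crash(0): 0={✗back,v=1,log=z}
step 18 deliver 3→1: —
step 19 deliver 2→3: —
step 20 propose(1,'w'): —
step 21 deliver 1→3: 3={back,v=1,log=z,w}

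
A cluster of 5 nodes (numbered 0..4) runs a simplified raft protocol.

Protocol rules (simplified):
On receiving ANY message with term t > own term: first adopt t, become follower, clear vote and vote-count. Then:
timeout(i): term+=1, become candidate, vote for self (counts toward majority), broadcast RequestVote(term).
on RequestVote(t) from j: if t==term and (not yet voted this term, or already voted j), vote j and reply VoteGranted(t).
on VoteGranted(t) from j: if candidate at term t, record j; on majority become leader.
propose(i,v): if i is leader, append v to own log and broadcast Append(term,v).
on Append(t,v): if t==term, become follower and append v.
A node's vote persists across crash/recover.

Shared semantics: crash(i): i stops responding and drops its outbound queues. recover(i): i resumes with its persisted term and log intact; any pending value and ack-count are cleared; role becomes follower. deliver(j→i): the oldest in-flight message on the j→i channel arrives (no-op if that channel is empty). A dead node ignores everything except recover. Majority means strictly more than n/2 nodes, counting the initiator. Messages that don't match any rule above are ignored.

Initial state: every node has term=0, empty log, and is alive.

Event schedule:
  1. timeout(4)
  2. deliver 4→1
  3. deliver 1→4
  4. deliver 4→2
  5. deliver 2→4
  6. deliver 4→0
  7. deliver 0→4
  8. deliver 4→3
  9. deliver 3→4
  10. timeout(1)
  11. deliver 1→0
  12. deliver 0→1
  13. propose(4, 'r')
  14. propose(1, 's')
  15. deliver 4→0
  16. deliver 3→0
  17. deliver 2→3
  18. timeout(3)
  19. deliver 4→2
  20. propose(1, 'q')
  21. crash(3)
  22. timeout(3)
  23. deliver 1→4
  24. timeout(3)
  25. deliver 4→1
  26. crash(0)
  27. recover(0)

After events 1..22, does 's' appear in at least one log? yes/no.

1. timeout(4):  <4:cand t1 ->
2. deliver 4→1:  <1:foll t1 ->
3. deliver 1→4:  nop
4. deliver 4→2:  <2:foll t1 ->
5. deliver 2→4:  <4:lead t1 ->
6. deliver 4→0:  <0:foll t1 ->
7. deliver 0→4:  nop
8. deliver 4→3:  <3:foll t1 ->
9. deliver 3→4:  nop
10. timeout(1):  <1:cand t2 ->
11. deliver 1→0:  <0:foll t2 ->
12. deliver 0→1:  nop
13. propose(4,'r'):  <4:lead t1 r>
14. propose(1,'s'):  nop
15. deliver 4→0:  nop
16. deliver 3→0:  nop
17. deliver 2→3:  nop
18. timeout(3):  <3:cand t2 ->
19. deliver 4→2:  <2:foll t1 r>
20. propose(1,'q'):  nop
21. crash(3):  <3:✗cand t2 ->
22. timeout(3):  nop

no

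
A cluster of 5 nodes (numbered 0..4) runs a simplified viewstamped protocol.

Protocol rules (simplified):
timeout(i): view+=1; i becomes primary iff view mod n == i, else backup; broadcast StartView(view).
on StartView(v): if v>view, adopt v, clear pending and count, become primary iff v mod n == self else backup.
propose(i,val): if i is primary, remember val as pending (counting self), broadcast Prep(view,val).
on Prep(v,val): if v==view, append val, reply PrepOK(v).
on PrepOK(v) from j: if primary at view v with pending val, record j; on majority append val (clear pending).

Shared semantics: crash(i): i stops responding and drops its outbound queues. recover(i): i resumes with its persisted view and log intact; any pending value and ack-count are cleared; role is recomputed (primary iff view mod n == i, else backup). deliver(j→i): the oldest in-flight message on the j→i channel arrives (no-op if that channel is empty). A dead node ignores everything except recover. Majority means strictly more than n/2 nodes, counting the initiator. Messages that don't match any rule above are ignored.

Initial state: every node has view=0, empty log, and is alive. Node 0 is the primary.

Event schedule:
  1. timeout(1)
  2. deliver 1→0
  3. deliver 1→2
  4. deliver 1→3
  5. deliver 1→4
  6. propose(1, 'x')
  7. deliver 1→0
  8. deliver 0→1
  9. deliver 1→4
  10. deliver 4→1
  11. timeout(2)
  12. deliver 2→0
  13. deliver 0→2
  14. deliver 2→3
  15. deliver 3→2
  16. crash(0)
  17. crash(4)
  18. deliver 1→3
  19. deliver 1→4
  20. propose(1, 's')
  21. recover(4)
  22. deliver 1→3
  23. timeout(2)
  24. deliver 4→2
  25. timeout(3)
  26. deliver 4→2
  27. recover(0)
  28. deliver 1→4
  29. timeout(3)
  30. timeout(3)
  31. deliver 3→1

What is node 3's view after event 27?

[1] timeout(1) → N1(prim v1 [-])
[2] deliver 1→0 → N0(back v1 [-])
[3] deliver 1→2 → N2(back v1 [-])
[4] deliver 1→3 → N3(back v1 [-])
[5] deliver 1→4 → N4(back v1 [-])
[6] propose(1,'x') → ∅
[7] deliver 1→0 → N0(back v1 [x])
[8] deliver 0→1 → ∅
[9] deliver 1→4 → N4(back v1 [x])
[10] deliver 4→1 → N1(prim v1 [x])
[11] timeout(2) → N2(prim v2 [-])
[12] deliver 2→0 → N0(back v2 [x])
[13] deliver 0→2 → ∅
[14] deliver 2→3 → N3(back v2 [-])
[15] deliver 3→2 → ∅
[16] crash(0) → N0(✗back v2 [x])
[17] crash(4) → N4(✗back v1 [x])
[18] deliver 1→3 → ∅
[19] deliver 1→4 → ∅
[20] propose(1,'s') → ∅
[21] recover(4) → N4(back v1 [x])
[22] deliver 1→3 → ∅
[23] timeout(2) → N2(back v3 [-])
[24] deliver 4→2 → ∅
[25] timeout(3) → N3(prim v3 [-])
[26] deliver 4→2 → ∅
[27] recover(0) → N0(back v2 [x])

3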